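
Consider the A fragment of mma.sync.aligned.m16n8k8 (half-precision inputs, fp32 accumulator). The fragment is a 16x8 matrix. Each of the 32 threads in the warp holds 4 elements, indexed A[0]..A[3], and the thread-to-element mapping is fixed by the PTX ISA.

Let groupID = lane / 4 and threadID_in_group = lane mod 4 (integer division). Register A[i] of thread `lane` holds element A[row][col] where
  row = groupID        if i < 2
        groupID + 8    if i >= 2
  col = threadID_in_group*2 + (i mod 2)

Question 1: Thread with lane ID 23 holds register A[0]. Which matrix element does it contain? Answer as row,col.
23: gid=5,tid=3
[0] (5+0,3*2+0) = (5,6)

5,6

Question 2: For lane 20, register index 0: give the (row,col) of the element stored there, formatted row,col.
lane 20: grp=5 (20/4), tig=0 (20%4)
i=0: r=5+0=5, c=0*2+0=0

5,0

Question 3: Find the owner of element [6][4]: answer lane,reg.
r:6=>grp=6,rB=0  c:4=>tig=2,lo=0
L=6*4+2=26  i=0*2+0=0

26,0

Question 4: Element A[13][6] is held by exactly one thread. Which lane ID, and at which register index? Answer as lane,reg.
23,2

r=13→G=5,rhi=1  c=6→T=3,p=0
L=5*4+3=23  i=1*2+0=2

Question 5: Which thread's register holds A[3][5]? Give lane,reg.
14,1

r=3→G=3,rhi=0  c=5→T=2,p=1
L=3*4+2=14  i=0*2+1=1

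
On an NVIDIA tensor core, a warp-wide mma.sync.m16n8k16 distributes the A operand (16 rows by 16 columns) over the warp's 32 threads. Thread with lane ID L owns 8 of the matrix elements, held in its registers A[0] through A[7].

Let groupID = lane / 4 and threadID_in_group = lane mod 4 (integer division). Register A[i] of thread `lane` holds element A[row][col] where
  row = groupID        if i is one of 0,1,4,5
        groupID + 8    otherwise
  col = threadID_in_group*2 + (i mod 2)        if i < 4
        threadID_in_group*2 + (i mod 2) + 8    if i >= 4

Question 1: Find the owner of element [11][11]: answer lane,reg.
r=11→G=3,rhi=1  c=11→chi=1,T=1,p=1
L=3*4+1=13  i=1*4+1*2+1=7

13,7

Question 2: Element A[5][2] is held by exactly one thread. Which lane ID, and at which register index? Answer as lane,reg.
r:5=>grp=5,rB=0  c:2=>cB=0,tig=1,lo=0
L=5*4+1=21  i=0*4+0*2+0=0

21,0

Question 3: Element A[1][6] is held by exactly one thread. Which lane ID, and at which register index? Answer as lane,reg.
7,0

r=1→G=1,rhi=0  c=6→chi=0,T=3,p=0
L=1*4+3=7  i=0*4+0*2+0=0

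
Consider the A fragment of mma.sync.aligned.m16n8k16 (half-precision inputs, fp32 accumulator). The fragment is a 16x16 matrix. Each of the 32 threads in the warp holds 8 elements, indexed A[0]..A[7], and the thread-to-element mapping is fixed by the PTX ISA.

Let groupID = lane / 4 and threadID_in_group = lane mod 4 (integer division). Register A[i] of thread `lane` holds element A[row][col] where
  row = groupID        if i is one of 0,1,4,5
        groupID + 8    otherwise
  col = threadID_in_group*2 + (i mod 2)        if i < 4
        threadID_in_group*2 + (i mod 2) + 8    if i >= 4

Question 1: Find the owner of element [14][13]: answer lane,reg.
26,7

r: 14->gid=6,r8=1  c: 13->c8=1,tid=2,i&1=1
L=6*4+2=26  i=1*4+1*2+1=7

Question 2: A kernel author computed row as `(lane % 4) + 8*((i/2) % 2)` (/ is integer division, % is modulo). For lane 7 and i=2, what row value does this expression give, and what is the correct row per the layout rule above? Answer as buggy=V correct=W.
buggy=11 correct=9

`(lane % 4) + 8*((i/2) % 2)`[7,2]->11
L=7->gid=7>>2=1, tid=7&3=3
[2]->row 1+8=9  col 3·2+0+0=6
row: 11 vs 9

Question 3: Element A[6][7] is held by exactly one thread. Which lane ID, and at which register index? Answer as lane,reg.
27,1

r:6=>grp=6,rB=0  c:7=>cB=0,tig=3,lo=1
L=6*4+3=27  i=0*4+0*2+1=1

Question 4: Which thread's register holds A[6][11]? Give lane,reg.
r=6→G=6,rhi=0  c=11→chi=1,T=1,p=1
L=6*4+1=25  i=1*4+0*2+1=5

25,5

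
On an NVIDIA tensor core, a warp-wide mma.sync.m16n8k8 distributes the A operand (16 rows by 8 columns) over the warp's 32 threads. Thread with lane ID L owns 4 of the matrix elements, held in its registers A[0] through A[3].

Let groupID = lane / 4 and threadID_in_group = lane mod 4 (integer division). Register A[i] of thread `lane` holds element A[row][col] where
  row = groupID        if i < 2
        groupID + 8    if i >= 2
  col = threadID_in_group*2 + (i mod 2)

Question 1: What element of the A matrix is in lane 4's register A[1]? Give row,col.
lane 4: gid=1 (4/4), tid=0 (4%4)
i=1: r=1+0=1, c=0*2+1=1

1,1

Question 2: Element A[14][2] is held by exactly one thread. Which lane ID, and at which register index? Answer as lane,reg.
r=14⇒gr=6,Rb=1  c=2⇒th=1,odd=0
L=6*4+1=25  i=1*2+0=2

25,2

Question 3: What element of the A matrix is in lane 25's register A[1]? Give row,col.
lane 25: g=6 (25/4), t=1 (25%4)
i=1: r=6+0=6, c=1*2+1=3

6,3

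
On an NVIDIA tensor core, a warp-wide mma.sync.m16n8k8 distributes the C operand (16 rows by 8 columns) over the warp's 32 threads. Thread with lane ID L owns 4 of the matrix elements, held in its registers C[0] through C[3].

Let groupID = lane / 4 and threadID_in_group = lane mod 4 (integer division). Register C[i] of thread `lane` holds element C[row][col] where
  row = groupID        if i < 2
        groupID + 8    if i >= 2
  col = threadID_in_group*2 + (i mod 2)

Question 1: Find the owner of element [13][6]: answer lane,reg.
23,2

r:13=>grp=5,rB=1  c:6=>tig=3,lo=0
L=5*4+3=23  i=1*2+0=2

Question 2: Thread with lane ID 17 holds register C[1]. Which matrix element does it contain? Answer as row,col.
4,3

L=17=>grp=17>>2=4, tig=17&3=1
[1]=>row 4+0=4  col 1·2+1=3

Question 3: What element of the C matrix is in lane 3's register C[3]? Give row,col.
8,7

lane 3: gr=0 (3/4), th=3 (3%4)
i=3: r=0+8=8, c=3*2+1=7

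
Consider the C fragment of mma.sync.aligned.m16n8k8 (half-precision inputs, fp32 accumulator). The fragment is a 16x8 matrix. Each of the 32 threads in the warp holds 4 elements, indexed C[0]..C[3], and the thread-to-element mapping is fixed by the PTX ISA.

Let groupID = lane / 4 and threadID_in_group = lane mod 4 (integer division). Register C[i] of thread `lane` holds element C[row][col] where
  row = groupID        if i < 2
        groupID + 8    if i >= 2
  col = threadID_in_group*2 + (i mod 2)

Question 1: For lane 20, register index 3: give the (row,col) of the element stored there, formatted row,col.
13,1

L=20→G=20>>2=5, T=20&3=0
[3]→row 5+8=13  col 0·2+1=1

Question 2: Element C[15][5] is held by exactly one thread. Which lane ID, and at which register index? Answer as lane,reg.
30,3

r=15->g=7,rb=1  c=5->t=2,b0=1
L=7*4+2=30  i=1*2+1=3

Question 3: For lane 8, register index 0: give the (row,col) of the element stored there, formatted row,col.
lane 8->8/4=2, 8 mod 4=0
i=0  r:2+0->2  c:2·0+0->0

2,0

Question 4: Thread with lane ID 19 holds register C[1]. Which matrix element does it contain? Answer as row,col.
lane 19->19/4=4, 19 mod 4=3
i=1  r:4+0->4  c:2·3+1->7

4,7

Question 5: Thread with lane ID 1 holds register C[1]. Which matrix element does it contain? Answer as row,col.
lane 1⇒1/4=0, 1 mod 4=1
i=1  r:0+0⇒0  c:2·1+1⇒3

0,3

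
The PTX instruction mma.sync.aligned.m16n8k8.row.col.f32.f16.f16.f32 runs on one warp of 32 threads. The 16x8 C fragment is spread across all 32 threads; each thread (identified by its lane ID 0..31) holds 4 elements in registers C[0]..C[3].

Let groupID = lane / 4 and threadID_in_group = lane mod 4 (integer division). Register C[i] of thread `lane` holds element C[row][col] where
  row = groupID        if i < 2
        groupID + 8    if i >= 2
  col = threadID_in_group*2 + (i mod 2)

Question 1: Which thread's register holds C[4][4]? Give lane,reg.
18,0

r=4⇒gr=4,Rb=0  c=4⇒th=2,odd=0
L=4*4+2=18  i=0*2+0=0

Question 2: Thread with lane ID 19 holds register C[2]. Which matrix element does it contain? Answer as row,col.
19: grp=4,tig=3
[2] (4+8,3*2+0) = (12,6)

12,6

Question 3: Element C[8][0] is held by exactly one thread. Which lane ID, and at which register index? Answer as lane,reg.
r=8->g=0,rb=1  c=0->t=0,b0=0
L=0*4+0=0  i=1*2+0=2

0,2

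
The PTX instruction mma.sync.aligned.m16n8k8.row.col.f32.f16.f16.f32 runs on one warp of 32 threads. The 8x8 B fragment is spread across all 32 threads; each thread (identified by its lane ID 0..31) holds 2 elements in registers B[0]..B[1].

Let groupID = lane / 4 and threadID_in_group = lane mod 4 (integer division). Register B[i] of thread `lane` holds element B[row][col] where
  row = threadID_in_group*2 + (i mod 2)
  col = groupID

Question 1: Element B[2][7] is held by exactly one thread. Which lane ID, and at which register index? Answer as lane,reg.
29,0

c=7→G=7  r=2→T=1,p=0
L=7*4+1=29  i=0=0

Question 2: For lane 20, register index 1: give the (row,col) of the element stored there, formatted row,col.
20: g=5,t=0
[1] (0*2+1,5) = (1,5)

1,5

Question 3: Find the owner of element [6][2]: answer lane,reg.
c=2→G=2  r=6→T=3,p=0
L=2*4+3=11  i=0=0

11,0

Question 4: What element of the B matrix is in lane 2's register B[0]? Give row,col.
2: gr=0,th=2
[0] (2*2+0,0) = (4,0)

4,0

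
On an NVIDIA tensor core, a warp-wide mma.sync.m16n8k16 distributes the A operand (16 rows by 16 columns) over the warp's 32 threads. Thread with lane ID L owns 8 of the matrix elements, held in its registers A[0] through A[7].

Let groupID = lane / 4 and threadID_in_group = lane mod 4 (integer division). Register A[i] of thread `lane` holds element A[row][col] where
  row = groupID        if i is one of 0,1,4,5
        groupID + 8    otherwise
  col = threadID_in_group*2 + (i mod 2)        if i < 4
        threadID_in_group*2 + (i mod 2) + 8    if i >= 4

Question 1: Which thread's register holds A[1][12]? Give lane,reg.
r=1→G=1,rhi=0  c=12→chi=1,T=2,p=0
L=1*4+2=6  i=1*4+0*2+0=4

6,4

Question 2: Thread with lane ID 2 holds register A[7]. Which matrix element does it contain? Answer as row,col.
2: gid=0,tid=2
[7] (0+8,2*2+1+8) = (8,13)

8,13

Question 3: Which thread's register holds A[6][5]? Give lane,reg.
26,1

r: 6->gid=6,r8=0  c: 5->c8=0,tid=2,i&1=1
L=6*4+2=26  i=0*4+0*2+1=1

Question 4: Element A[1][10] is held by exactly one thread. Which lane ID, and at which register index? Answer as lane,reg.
r: 1->gid=1,r8=0  c: 10->c8=1,tid=1,i&1=0
L=1*4+1=5  i=1*4+0*2+0=4

5,4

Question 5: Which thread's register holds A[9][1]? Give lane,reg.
r=9⇒gr=1,Rb=1  c=1⇒Cb=0,th=0,odd=1
L=1*4+0=4  i=0*4+1*2+1=3

4,3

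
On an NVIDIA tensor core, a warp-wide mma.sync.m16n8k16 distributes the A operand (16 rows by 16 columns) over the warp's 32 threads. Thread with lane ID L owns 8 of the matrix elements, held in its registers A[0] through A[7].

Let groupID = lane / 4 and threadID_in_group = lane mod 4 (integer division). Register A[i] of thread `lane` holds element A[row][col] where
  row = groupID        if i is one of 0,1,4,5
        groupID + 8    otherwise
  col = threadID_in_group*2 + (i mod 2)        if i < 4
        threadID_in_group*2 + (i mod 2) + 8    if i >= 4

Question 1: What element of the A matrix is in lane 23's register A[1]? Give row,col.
5,7

23: gr=5,th=3
[1] (5+0,3*2+1+0) = (5,7)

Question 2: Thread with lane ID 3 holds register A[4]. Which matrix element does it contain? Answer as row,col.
lane 3→3/4=0, 3 mod 4=3
i=4  r:0+0→0  c:2·3+0+8→14

0,14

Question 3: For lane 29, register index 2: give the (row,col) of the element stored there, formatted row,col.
L=29->gid=29>>2=7, tid=29&3=1
[2]->row 7+8=15  col 1·2+0+0=2

15,2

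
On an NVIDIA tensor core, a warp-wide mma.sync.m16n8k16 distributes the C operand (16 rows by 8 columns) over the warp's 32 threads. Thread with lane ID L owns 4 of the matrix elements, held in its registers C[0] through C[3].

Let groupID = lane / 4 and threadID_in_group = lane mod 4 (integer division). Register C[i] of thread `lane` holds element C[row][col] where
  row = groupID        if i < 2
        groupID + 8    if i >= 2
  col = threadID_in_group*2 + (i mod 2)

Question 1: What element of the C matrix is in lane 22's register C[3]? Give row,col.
13,5

22: gid=5,tid=2
[3] (5+8,2*2+1) = (13,5)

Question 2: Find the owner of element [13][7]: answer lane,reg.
r=13→G=5,rhi=1  c=7→T=3,p=1
L=5*4+3=23  i=1*2+1=3

23,3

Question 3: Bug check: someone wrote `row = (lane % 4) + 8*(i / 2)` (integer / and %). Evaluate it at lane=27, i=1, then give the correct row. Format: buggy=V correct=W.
`(lane % 4) + 8*(i / 2)`[27,1]=>3
lane 27: grp=6 (27/4), tig=3 (27%4)
i=1: r=6+0=6, c=3*2+1=7
row: 3 vs 6

buggy=3 correct=6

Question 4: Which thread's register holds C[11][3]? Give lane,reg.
13,3

r=11⇒gr=3,Rb=1  c=3⇒th=1,odd=1
L=3*4+1=13  i=1*2+1=3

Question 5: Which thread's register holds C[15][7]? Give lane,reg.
r=15→G=7,rhi=1  c=7→T=3,p=1
L=7*4+3=31  i=1*2+1=3

31,3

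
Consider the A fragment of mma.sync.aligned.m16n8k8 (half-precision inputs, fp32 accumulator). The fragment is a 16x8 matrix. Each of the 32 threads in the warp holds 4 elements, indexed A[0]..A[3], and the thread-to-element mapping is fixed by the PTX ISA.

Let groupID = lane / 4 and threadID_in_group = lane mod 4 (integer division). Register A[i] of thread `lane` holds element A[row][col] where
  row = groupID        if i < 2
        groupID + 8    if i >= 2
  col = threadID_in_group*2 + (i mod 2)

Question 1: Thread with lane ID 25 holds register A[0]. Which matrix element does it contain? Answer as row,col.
lane 25->25/4=6, 25 mod 4=1
i=0  r:6+0->6  c:2·1+0->2

6,2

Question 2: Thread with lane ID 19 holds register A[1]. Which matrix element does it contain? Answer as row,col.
lane 19: grp=4 (19/4), tig=3 (19%4)
i=1: r=4+0=4, c=3*2+1=7

4,7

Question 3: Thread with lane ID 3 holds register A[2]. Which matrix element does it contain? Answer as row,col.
8,6

lane 3: grp=0 (3/4), tig=3 (3%4)
i=2: r=0+8=8, c=3*2+0=6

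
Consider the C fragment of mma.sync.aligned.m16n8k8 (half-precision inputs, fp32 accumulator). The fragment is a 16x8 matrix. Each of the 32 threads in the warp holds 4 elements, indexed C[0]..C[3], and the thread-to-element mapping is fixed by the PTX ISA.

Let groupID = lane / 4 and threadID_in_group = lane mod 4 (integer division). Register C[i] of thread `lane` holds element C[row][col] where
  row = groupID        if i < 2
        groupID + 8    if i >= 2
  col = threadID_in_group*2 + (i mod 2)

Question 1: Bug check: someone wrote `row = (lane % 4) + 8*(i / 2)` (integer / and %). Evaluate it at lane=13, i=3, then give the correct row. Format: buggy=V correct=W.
buggy=9 correct=11

`(lane % 4) + 8*(i / 2)`[13,3]⇒9
lane 13⇒13/4=3, 13 mod 4=1
i=3  r:3+8⇒11  c:2·1+1⇒3
row: 9 vs 11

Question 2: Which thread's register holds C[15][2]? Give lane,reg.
r=15→G=7,rhi=1  c=2→T=1,p=0
L=7*4+1=29  i=1*2+0=2

29,2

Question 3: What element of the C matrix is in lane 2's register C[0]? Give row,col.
0,4

lane 2: G=0 (2/4), T=2 (2%4)
i=0: r=0+0=0, c=2*2+0=4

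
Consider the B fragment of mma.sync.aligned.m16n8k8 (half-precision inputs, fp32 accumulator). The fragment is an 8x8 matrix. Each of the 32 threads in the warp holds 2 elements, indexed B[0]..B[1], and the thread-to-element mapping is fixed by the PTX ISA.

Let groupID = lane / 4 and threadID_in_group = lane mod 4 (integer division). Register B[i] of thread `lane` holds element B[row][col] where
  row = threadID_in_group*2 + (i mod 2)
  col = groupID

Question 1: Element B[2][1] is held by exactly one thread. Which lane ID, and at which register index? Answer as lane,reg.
c=1⇒gr=1  r=2⇒th=1,odd=0
L=1*4+1=5  i=0=0

5,0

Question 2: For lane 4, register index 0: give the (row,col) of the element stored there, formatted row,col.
lane 4->4/4=1, 4 mod 4=0
i=0  r:2·0+0->0  c:1

0,1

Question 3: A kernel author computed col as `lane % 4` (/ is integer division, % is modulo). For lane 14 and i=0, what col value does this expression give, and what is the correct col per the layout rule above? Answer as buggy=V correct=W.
`lane % 4`[14,0]->2
14: g=3,t=2
[0] (2*2+0,3) = (4,3)
col: 2 vs 3

buggy=2 correct=3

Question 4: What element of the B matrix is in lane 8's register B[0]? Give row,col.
0,2

lane 8: g=2 (8/4), t=0 (8%4)
i=0: r=0*2+0=0, c=g=2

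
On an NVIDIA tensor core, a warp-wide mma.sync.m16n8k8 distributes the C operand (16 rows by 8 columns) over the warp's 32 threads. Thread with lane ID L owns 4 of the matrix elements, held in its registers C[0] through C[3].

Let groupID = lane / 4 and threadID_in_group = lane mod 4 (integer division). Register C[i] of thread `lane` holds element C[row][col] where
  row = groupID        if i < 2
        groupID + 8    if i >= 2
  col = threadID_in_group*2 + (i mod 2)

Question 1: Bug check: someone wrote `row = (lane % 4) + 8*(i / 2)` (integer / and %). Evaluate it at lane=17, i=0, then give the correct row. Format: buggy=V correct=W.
`(lane % 4) + 8*(i / 2)`[17,0]=>1
L=17=>grp=17>>2=4, tig=17&3=1
[0]=>row 4+0=4  col 1·2+0=2
row: 1 vs 4

buggy=1 correct=4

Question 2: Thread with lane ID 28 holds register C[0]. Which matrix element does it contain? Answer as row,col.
7,0

28: grp=7,tig=0
[0] (7+0,0*2+0) = (7,0)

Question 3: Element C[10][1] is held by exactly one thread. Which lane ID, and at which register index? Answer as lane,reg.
r=10->g=2,rb=1  c=1->t=0,b0=1
L=2*4+0=8  i=1*2+1=3

8,3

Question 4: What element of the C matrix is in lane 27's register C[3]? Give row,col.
lane 27⇒27/4=6, 27 mod 4=3
i=3  r:6+8⇒14  c:2·3+1⇒7

14,7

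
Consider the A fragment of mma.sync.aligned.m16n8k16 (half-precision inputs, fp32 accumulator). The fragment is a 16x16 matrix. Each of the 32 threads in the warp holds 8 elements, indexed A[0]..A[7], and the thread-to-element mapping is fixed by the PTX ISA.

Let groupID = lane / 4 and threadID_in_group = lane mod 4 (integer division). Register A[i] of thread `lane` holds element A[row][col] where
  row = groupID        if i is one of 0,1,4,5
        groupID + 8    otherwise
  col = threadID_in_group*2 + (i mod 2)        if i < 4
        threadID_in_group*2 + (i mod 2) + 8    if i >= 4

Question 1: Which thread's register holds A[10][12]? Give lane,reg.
10,6

r=10→G=2,rhi=1  c=12→chi=1,T=2,p=0
L=2*4+2=10  i=1*4+1*2+0=6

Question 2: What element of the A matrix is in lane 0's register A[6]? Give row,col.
lane 0: g=0 (0/4), t=0 (0%4)
i=6: r=0+8=8, c=0*2+0+8=8

8,8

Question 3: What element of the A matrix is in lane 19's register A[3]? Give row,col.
12,7

lane 19: G=4 (19/4), T=3 (19%4)
i=3: r=4+8=12, c=3*2+1+0=7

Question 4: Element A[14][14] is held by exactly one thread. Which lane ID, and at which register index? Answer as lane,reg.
r=14->g=6,rb=1  c=14->cb=1,t=3,b0=0
L=6*4+3=27  i=1*4+1*2+0=6

27,6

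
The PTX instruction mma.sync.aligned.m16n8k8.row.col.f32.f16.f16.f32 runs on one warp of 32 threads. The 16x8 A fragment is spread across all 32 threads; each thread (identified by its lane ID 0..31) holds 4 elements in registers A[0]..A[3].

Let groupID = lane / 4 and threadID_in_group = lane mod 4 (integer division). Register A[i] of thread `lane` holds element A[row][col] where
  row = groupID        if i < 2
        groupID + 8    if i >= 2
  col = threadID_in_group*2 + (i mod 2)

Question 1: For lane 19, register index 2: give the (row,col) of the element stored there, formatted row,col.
lane 19->19/4=4, 19 mod 4=3
i=2  r:4+8->12  c:2·3+0->6

12,6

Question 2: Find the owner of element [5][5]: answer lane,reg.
22,1

r:5=>grp=5,rB=0  c:5=>tig=2,lo=1
L=5*4+2=22  i=0*2+1=1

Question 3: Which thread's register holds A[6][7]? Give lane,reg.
27,1

r=6->g=6,rb=0  c=7->t=3,b0=1
L=6*4+3=27  i=0*2+1=1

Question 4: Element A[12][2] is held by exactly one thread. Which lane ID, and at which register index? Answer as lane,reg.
r=12→G=4,rhi=1  c=2→T=1,p=0
L=4*4+1=17  i=1*2+0=2

17,2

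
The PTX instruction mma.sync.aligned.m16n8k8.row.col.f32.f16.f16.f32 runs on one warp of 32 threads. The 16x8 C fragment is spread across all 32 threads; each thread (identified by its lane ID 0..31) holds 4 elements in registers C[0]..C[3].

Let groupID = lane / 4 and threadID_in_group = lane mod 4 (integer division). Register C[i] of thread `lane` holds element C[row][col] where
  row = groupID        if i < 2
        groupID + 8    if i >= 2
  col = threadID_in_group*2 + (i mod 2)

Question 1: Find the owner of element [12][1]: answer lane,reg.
r:12=>grp=4,rB=1  c:1=>tig=0,lo=1
L=4*4+0=16  i=1*2+1=3

16,3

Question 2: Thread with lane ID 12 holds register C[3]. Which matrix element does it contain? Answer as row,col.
L=12⇒gr=12>>2=3, th=12&3=0
[3]⇒row 3+8=11  col 0·2+1=1

11,1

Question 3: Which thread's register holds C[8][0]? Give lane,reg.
r=8->g=0,rb=1  c=0->t=0,b0=0
L=0*4+0=0  i=1*2+0=2

0,2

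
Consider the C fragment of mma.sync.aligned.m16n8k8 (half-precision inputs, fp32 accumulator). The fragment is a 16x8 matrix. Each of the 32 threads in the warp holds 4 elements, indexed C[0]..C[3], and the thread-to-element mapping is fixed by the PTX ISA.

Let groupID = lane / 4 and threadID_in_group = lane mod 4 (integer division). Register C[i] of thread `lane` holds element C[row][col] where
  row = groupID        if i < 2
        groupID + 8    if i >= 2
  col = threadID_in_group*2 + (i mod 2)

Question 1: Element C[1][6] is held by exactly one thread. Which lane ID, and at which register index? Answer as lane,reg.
r: 1->gid=1,r8=0  c: 6->tid=3,i&1=0
L=1*4+3=7  i=0*2+0=0

7,0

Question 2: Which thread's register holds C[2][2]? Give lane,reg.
9,0

r=2→G=2,rhi=0  c=2→T=1,p=0
L=2*4+1=9  i=0*2+0=0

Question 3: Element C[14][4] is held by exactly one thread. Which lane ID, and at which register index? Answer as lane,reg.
r=14→G=6,rhi=1  c=4→T=2,p=0
L=6*4+2=26  i=1*2+0=2

26,2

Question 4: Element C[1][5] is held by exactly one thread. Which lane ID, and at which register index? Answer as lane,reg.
r=1->g=1,rb=0  c=5->t=2,b0=1
L=1*4+2=6  i=0*2+1=1

6,1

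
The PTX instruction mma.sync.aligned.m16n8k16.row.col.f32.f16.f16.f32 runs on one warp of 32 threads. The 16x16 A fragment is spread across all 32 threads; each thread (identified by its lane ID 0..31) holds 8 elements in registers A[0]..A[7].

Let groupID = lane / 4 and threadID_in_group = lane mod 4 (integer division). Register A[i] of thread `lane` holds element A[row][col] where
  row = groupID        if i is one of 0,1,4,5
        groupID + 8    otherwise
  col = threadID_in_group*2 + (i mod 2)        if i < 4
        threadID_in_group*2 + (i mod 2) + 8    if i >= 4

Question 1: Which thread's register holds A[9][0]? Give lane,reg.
4,2

r=9→G=1,rhi=1  c=0→chi=0,T=0,p=0
L=1*4+0=4  i=0*4+1*2+0=2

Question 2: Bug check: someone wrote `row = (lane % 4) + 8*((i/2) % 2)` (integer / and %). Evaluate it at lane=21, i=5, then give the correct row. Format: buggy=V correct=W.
buggy=1 correct=5

`(lane % 4) + 8*((i/2) % 2)`[21,5]=>1
lane 21=>21/4=5, 21 mod 4=1
i=5  r:5+0=>5  c:2·1+1+8=>11
row: 1 vs 5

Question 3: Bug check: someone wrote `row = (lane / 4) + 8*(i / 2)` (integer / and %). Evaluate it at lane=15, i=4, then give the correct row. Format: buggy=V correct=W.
buggy=19 correct=3

`(lane / 4) + 8*(i / 2)`[15,4]→19
lane 15: G=3 (15/4), T=3 (15%4)
i=4: r=3+0=3, c=3*2+0+8=14
row: 19 vs 3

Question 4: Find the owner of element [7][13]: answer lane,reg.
r: 7->gid=7,r8=0  c: 13->c8=1,tid=2,i&1=1
L=7*4+2=30  i=1*4+0*2+1=5

30,5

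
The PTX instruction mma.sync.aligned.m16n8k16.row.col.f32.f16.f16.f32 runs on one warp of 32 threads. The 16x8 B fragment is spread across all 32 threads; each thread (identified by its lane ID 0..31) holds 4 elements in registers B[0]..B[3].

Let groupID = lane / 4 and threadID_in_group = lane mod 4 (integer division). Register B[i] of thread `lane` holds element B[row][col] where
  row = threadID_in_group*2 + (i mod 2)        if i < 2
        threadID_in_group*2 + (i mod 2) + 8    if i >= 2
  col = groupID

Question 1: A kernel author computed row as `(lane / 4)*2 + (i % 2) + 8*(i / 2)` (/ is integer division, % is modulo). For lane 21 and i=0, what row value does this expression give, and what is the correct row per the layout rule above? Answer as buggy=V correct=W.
`(lane / 4)*2 + (i % 2) + 8*(i / 2)`[21,0]->10
21: g=5,t=1
[0] (1*2+0+0,5) = (2,5)
row: 10 vs 2

buggy=10 correct=2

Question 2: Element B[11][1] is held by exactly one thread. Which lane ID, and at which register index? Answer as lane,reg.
c: 1->gid=1  r: 11->r8=1,tid=1,i&1=1
L=1*4+1=5  i=1*2+1=3

5,3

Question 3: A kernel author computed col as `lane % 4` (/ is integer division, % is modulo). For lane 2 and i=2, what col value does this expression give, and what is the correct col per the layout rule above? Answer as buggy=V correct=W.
`lane % 4`[2,2]=>2
2: grp=0,tig=2
[2] (2*2+0+8,0) = (12,0)
col: 2 vs 0

buggy=2 correct=0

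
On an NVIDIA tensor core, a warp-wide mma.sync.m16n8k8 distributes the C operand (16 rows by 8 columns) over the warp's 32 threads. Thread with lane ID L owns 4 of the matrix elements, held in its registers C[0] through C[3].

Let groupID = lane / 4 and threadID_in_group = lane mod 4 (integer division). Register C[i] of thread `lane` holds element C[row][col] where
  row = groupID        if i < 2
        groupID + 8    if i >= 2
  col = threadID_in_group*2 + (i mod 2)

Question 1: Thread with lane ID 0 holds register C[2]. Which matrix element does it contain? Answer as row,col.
8,0

lane 0: g=0 (0/4), t=0 (0%4)
i=2: r=0+8=8, c=0*2+0=0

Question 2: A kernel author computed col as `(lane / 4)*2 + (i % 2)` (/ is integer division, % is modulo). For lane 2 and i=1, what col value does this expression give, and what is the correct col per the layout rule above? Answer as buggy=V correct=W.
buggy=1 correct=5

`(lane / 4)*2 + (i % 2)`[2,1]=>1
lane 2: grp=0 (2/4), tig=2 (2%4)
i=1: r=0+0=0, c=2*2+1=5
col: 1 vs 5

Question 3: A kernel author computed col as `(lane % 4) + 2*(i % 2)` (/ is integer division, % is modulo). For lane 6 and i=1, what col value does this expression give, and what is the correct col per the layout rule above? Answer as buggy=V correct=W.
`(lane % 4) + 2*(i % 2)`[6,1]⇒4
lane 6: gr=1 (6/4), th=2 (6%4)
i=1: r=1+0=1, c=2*2+1=5
col: 4 vs 5

buggy=4 correct=5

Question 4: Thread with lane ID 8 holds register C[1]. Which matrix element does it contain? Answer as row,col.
2,1

8: gid=2,tid=0
[1] (2+0,0*2+1) = (2,1)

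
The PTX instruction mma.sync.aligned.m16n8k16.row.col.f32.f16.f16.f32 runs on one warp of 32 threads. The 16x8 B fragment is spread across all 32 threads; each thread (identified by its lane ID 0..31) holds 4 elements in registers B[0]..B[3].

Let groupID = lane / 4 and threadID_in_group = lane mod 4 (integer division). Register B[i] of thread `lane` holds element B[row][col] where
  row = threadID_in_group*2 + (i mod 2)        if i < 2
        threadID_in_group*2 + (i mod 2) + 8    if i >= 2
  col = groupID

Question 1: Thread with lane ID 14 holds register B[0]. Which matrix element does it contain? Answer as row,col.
4,3

L=14→G=14>>2=3, T=14&3=2
[0]→row 2·2+0+0=4  col G=3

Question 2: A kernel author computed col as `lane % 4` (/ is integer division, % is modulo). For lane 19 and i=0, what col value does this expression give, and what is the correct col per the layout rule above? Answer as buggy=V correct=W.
buggy=3 correct=4

`lane % 4`[19,0]=>3
lane 19=>19/4=4, 19 mod 4=3
i=0  r:2·3+0+0=>6  c:4
col: 3 vs 4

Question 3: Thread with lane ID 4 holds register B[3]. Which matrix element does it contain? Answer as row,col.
4: gid=1,tid=0
[3] (0*2+1+8,1) = (9,1)

9,1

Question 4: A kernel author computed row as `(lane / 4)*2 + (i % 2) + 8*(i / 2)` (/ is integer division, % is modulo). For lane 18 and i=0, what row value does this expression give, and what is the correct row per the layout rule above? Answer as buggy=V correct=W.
`(lane / 4)*2 + (i % 2) + 8*(i / 2)`[18,0]->8
L=18->gid=18>>2=4, tid=18&3=2
[0]->row 2·2+0+0=4  col gid=4
row: 8 vs 4

buggy=8 correct=4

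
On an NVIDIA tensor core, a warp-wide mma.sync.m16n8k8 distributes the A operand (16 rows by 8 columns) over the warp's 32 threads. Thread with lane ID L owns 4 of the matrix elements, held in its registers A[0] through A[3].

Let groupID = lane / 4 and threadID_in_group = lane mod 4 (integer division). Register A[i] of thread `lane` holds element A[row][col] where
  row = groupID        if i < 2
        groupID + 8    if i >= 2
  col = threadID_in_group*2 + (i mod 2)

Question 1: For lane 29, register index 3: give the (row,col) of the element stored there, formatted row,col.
15,3

L=29=>grp=29>>2=7, tig=29&3=1
[3]=>row 7+8=15  col 1·2+1=3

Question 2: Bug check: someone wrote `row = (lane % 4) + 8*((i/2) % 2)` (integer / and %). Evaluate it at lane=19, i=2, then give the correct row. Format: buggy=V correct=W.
`(lane % 4) + 8*((i/2) % 2)`[19,2]->11
19: g=4,t=3
[2] (4+8,3*2+0) = (12,6)
row: 11 vs 12

buggy=11 correct=12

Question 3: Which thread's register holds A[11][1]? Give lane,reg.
r=11⇒gr=3,Rb=1  c=1⇒th=0,odd=1
L=3*4+0=12  i=1*2+1=3

12,3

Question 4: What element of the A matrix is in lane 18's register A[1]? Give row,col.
18: g=4,t=2
[1] (4+0,2*2+1) = (4,5)

4,5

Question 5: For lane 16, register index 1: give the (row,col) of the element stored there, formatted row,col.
lane 16->16/4=4, 16 mod 4=0
i=1  r:4+0->4  c:2·0+1->1

4,1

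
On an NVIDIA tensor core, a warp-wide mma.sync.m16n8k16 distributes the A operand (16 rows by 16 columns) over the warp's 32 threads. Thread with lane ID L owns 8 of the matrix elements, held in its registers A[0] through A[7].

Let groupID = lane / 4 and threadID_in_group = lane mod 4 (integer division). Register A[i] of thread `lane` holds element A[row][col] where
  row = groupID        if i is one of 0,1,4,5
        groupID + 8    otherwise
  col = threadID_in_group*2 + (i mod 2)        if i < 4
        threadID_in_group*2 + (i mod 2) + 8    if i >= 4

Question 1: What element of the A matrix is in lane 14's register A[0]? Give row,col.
3,4

14: gid=3,tid=2
[0] (3+0,2*2+0+0) = (3,4)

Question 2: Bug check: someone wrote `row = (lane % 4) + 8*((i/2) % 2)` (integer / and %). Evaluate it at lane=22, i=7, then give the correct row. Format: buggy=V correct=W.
`(lane % 4) + 8*((i/2) % 2)`[22,7]→10
22: G=5,T=2
[7] (5+8,2*2+1+8) = (13,13)
row: 10 vs 13

buggy=10 correct=13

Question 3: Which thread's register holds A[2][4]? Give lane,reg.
10,0

r=2→G=2,rhi=0  c=4→chi=0,T=2,p=0
L=2*4+2=10  i=0*4+0*2+0=0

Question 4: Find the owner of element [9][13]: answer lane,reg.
r=9⇒gr=1,Rb=1  c=13⇒Cb=1,th=2,odd=1
L=1*4+2=6  i=1*4+1*2+1=7

6,7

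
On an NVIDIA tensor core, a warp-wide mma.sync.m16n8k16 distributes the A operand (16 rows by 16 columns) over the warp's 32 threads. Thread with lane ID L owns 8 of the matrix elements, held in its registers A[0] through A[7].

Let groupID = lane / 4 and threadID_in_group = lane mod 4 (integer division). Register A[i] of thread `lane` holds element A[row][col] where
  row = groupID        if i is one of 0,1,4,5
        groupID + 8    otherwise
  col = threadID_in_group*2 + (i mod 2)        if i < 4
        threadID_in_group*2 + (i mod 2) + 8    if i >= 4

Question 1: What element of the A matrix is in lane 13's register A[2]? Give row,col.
L=13->gid=13>>2=3, tid=13&3=1
[2]->row 3+8=11  col 1·2+0+0=2

11,2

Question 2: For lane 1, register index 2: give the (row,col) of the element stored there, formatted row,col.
8,2

1: gr=0,th=1
[2] (0+8,1*2+0+0) = (8,2)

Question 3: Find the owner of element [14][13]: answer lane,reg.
r=14→G=6,rhi=1  c=13→chi=1,T=2,p=1
L=6*4+2=26  i=1*4+1*2+1=7

26,7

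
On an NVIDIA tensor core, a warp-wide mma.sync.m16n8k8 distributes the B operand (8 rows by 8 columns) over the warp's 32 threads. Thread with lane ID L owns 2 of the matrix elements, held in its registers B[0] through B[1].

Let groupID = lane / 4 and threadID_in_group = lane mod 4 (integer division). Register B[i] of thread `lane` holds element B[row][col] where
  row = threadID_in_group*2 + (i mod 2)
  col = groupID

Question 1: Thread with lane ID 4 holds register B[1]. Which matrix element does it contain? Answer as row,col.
1,1

lane 4→4/4=1, 4 mod 4=0
i=1  r:2·0+1→1  c:1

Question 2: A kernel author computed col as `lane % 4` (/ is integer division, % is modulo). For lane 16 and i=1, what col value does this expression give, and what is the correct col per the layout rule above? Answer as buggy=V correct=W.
buggy=0 correct=4

`lane % 4`[16,1]→0
16: G=4,T=0
[1] (0*2+1,4) = (1,4)
col: 0 vs 4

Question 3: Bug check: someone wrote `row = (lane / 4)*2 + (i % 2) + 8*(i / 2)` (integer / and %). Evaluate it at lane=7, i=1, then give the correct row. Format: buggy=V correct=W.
buggy=3 correct=7

`(lane / 4)*2 + (i % 2) + 8*(i / 2)`[7,1]⇒3
L=7⇒gr=7>>2=1, th=7&3=3
[1]⇒row 3·2+1=7  col gr=1
row: 3 vs 7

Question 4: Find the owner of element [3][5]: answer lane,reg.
21,1

c:5=>grp=5  r:3=>tig=1,lo=1
L=5*4+1=21  i=1=1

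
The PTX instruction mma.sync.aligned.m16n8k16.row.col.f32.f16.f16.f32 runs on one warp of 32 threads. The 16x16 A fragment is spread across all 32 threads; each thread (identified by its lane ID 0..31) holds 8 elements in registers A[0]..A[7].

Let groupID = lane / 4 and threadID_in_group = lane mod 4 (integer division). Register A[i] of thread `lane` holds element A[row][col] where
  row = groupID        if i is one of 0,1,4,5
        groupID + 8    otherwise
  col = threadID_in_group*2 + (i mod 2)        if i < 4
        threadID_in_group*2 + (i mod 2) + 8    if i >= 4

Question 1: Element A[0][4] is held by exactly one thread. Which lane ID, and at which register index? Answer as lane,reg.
r:0=>grp=0,rB=0  c:4=>cB=0,tig=2,lo=0
L=0*4+2=2  i=0*4+0*2+0=0

2,0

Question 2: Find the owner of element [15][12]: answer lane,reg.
30,6

r=15->g=7,rb=1  c=12->cb=1,t=2,b0=0
L=7*4+2=30  i=1*4+1*2+0=6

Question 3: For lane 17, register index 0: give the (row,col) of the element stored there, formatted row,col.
4,2

lane 17: gid=4 (17/4), tid=1 (17%4)
i=0: r=4+0=4, c=1*2+0+0=2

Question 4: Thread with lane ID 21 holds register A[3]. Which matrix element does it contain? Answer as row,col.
lane 21⇒21/4=5, 21 mod 4=1
i=3  r:5+8⇒13  c:2·1+1+0⇒3

13,3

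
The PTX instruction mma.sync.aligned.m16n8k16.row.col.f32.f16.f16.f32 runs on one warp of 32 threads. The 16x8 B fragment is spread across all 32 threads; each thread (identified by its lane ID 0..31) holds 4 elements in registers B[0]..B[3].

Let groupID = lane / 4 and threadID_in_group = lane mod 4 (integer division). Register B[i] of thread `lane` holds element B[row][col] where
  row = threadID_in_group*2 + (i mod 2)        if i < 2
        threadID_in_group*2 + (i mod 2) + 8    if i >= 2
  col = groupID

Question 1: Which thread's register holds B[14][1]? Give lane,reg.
c:1=>grp=1  r:14=>rB=1,tig=3,lo=0
L=1*4+3=7  i=1*2+0=2

7,2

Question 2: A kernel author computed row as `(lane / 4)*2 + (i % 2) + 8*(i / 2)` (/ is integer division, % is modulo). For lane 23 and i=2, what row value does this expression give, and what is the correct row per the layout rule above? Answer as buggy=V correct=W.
`(lane / 4)*2 + (i % 2) + 8*(i / 2)`[23,2]->18
L=23->g=23>>2=5, t=23&3=3
[2]->row 3·2+0+8=14  col g=5
row: 18 vs 14

buggy=18 correct=14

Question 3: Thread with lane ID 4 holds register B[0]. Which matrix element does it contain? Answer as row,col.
0,1

lane 4→4/4=1, 4 mod 4=0
i=0  r:2·0+0+0→0  c:1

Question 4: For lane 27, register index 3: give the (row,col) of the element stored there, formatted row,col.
15,6

L=27→G=27>>2=6, T=27&3=3
[3]→row 3·2+1+8=15  col G=6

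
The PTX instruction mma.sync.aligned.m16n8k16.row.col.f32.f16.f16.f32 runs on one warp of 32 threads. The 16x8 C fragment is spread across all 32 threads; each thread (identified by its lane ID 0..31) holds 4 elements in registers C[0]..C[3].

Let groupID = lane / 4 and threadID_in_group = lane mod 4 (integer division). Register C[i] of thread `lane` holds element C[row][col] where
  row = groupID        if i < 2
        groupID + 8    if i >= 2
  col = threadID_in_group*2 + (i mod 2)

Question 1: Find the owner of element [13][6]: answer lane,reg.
r:13=>grp=5,rB=1  c:6=>tig=3,lo=0
L=5*4+3=23  i=1*2+0=2

23,2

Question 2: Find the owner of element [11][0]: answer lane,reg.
r: 11->gid=3,r8=1  c: 0->tid=0,i&1=0
L=3*4+0=12  i=1*2+0=2

12,2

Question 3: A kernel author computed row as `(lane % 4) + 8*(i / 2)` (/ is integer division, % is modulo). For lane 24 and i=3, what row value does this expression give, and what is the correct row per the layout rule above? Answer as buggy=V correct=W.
`(lane % 4) + 8*(i / 2)`[24,3]⇒8
lane 24: gr=6 (24/4), th=0 (24%4)
i=3: r=6+8=14, c=0*2+1=1
row: 8 vs 14

buggy=8 correct=14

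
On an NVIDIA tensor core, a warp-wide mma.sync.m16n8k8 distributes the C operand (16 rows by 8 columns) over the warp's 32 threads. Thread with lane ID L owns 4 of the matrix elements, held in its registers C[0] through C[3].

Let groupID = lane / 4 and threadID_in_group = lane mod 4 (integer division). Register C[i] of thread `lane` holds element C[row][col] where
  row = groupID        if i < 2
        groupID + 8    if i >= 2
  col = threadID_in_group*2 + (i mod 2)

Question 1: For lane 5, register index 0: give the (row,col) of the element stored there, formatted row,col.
lane 5→5/4=1, 5 mod 4=1
i=0  r:1+0→1  c:2·1+0→2

1,2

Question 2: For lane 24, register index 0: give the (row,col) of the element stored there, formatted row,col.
6,0

L=24->g=24>>2=6, t=24&3=0
[0]->row 6+0=6  col 0·2+0=0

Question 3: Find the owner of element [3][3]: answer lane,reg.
r:3=>grp=3,rB=0  c:3=>tig=1,lo=1
L=3*4+1=13  i=0*2+1=1

13,1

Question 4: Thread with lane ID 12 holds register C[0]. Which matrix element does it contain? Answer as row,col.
lane 12: G=3 (12/4), T=0 (12%4)
i=0: r=3+0=3, c=0*2+0=0

3,0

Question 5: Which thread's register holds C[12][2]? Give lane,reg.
17,2

r=12->g=4,rb=1  c=2->t=1,b0=0
L=4*4+1=17  i=1*2+0=2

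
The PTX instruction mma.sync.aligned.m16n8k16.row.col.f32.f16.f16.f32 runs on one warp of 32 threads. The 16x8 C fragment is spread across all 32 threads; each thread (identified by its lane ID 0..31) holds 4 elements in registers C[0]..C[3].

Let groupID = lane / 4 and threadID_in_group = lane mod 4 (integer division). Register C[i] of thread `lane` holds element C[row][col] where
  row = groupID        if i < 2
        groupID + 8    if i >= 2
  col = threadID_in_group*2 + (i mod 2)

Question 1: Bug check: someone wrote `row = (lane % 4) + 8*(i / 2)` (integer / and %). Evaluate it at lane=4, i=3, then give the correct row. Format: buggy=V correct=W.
buggy=8 correct=9

`(lane % 4) + 8*(i / 2)`[4,3]->8
lane 4: g=1 (4/4), t=0 (4%4)
i=3: r=1+8=9, c=0*2+1=1
row: 8 vs 9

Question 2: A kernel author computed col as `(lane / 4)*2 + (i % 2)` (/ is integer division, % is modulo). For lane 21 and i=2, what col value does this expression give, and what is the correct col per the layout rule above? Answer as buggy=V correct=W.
`(lane / 4)*2 + (i % 2)`[21,2]→10
L=21→G=21>>2=5, T=21&3=1
[2]→row 5+8=13  col 1·2+0=2
col: 10 vs 2

buggy=10 correct=2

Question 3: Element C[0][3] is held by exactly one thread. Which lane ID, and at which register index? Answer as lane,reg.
r=0⇒gr=0,Rb=0  c=3⇒th=1,odd=1
L=0*4+1=1  i=0*2+1=1

1,1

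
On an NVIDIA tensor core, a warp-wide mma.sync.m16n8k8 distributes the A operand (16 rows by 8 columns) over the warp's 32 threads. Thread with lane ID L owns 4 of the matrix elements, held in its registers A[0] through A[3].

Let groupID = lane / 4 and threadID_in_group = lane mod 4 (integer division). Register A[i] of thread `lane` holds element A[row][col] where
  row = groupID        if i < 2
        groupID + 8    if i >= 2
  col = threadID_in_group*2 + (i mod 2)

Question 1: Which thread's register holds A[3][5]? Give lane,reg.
r=3→G=3,rhi=0  c=5→T=2,p=1
L=3*4+2=14  i=0*2+1=1

14,1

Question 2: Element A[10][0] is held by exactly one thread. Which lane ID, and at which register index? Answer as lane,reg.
8,2

r: 10->gid=2,r8=1  c: 0->tid=0,i&1=0
L=2*4+0=8  i=1*2+0=2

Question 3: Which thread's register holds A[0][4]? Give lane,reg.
2,0

r=0->g=0,rb=0  c=4->t=2,b0=0
L=0*4+2=2  i=0*2+0=0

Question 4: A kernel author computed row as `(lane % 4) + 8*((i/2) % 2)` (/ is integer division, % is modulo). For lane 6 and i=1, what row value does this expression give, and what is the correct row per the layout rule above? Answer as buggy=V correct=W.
buggy=2 correct=1

`(lane % 4) + 8*((i/2) % 2)`[6,1]->2
lane 6: gid=1 (6/4), tid=2 (6%4)
i=1: r=1+0=1, c=2*2+1=5
row: 2 vs 1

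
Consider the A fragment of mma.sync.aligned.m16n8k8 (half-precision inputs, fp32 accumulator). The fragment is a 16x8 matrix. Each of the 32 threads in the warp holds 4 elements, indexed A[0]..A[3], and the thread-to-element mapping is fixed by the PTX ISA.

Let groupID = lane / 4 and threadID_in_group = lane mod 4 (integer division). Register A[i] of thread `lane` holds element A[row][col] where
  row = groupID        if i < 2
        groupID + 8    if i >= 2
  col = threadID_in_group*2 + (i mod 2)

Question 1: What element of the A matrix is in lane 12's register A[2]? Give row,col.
11,0

lane 12->12/4=3, 12 mod 4=0
i=2  r:3+8->11  c:2·0+0->0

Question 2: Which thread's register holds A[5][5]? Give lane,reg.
r=5->g=5,rb=0  c=5->t=2,b0=1
L=5*4+2=22  i=0*2+1=1

22,1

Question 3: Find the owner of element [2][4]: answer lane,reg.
10,0

r: 2->gid=2,r8=0  c: 4->tid=2,i&1=0
L=2*4+2=10  i=0*2+0=0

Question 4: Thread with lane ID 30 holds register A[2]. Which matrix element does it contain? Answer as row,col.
30: grp=7,tig=2
[2] (7+8,2*2+0) = (15,4)

15,4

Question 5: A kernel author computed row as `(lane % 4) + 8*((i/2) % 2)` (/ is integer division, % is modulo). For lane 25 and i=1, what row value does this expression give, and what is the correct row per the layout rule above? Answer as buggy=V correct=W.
`(lane % 4) + 8*((i/2) % 2)`[25,1]=>1
25: grp=6,tig=1
[1] (6+0,1*2+1) = (6,3)
row: 1 vs 6

buggy=1 correct=6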